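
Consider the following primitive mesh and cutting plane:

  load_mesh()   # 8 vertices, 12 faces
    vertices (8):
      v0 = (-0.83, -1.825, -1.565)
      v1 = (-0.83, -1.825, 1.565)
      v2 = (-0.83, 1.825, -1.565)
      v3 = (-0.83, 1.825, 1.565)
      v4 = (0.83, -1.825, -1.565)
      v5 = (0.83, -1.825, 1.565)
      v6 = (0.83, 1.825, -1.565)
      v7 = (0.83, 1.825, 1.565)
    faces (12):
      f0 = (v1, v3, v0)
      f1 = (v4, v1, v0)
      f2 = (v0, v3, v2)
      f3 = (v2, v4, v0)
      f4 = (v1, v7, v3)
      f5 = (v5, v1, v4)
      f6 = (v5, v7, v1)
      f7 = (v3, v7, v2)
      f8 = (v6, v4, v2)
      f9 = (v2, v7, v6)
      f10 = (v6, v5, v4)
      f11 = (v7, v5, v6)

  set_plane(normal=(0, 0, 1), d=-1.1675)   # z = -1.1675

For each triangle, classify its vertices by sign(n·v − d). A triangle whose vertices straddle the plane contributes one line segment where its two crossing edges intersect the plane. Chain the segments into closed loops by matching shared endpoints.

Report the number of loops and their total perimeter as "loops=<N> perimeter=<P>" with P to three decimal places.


loops=1 perimeter=10.620

Straddling triangles (8 of 12):
  (v1,v3,v0) [++-] → (-0.83, -1.36146, -1.1675)–(-0.83, -1.825, -1.1675)  len=0.4635
  (v4,v1,v0) [-+-] → (0.619185, -1.825, -1.1675)–(-0.83, -1.825, -1.1675)  len=1.4492
  (v0,v3,v2) [-+-] → (-0.83, -1.36146, -1.1675)–(-0.83, 1.825, -1.1675)  len=3.1865
  (v5,v1,v4) [++-] → (0.619185, -1.825, -1.1675)–(0.83, -1.825, -1.1675)  len=0.2108
  (v3,v7,v2) [++-] → (-0.619185, 1.825, -1.1675)–(-0.83, 1.825, -1.1675)  len=0.2108
  (v2,v7,v6) [-+-] → (-0.619185, 1.825, -1.1675)–(0.83, 1.825, -1.1675)  len=1.4492
  (v6,v5,v4) [-+-] → (0.83, 1.36146, -1.1675)–(0.83, -1.825, -1.1675)  len=3.1865
  (v7,v5,v6) [++-] → (0.83, 1.36146, -1.1675)–(0.83, 1.825, -1.1675)  len=0.4635

Chained into 1 loop(s):
  loop 1: 8 segments, perimeter = 10.6200
Total perimeter = 10.620


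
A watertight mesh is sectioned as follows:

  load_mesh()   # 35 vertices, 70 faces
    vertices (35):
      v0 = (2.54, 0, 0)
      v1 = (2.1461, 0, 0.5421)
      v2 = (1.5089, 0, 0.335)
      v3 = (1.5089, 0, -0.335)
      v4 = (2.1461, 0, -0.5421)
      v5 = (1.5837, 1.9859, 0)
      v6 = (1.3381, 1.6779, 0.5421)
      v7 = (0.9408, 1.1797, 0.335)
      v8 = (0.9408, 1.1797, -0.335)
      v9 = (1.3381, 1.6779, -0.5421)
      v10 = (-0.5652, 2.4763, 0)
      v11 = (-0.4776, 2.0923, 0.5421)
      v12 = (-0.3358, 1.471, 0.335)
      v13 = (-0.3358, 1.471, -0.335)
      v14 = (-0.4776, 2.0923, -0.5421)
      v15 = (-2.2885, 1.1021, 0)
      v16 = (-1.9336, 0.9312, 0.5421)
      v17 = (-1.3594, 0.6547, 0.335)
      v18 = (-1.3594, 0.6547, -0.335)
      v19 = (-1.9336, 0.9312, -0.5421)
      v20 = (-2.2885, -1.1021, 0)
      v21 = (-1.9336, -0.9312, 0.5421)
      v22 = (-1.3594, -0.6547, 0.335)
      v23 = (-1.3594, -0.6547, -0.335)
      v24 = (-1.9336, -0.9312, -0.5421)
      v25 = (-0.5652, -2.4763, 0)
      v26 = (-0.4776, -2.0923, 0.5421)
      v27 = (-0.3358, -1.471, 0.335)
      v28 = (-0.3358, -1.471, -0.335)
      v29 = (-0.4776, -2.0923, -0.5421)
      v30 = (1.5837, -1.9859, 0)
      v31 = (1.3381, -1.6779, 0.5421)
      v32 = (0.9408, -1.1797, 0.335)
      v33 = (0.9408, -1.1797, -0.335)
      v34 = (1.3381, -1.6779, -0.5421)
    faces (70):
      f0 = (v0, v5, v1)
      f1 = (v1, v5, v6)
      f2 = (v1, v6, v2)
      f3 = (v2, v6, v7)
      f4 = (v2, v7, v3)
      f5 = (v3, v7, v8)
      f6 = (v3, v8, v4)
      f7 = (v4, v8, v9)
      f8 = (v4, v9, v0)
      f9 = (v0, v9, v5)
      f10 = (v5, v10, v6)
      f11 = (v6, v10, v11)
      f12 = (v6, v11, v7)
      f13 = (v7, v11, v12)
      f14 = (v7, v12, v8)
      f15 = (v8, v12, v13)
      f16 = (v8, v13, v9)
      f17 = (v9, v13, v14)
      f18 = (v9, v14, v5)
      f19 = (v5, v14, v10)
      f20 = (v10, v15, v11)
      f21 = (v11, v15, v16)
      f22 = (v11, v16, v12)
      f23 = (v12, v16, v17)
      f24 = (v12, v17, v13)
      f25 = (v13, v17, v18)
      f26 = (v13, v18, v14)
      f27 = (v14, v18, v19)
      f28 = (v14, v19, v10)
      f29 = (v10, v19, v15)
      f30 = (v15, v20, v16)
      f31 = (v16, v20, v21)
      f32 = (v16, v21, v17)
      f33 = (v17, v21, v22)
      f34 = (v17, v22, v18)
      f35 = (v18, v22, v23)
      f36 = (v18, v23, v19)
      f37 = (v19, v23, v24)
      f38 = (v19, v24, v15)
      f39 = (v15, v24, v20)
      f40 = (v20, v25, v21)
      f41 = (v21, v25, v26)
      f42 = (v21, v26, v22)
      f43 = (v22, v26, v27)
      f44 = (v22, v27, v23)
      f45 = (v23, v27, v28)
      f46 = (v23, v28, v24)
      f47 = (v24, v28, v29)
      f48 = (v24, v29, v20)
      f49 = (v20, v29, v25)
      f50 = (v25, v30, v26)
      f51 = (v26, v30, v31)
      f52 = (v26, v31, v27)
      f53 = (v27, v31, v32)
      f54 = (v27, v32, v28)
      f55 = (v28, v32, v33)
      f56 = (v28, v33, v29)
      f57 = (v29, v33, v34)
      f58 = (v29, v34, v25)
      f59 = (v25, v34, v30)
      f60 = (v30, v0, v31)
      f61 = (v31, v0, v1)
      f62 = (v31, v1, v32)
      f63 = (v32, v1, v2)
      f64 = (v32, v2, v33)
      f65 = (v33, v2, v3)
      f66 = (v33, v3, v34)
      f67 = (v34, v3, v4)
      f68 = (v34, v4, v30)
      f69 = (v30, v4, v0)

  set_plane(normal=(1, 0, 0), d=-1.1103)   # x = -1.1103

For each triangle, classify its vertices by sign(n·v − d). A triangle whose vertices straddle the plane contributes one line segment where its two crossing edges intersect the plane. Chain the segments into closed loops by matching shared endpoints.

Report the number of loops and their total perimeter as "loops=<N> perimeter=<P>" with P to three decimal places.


loops=2 perimeter=7.220

Straddling triangles (20 of 70):
  (v10,v15,v11) [+-+] → (-1.1103, 2.04162, 0)–(-1.1103, 1.74634, 0.352699)  len=0.4600
  (v11,v15,v16) [+--] → (-1.1103, 1.74634, 0.352699)–(-1.1103, 1.58775, 0.5421)  len=0.2470
  (v11,v16,v12) [+-+] → (-1.1103, 1.58775, 0.5421)–(-1.1103, 1.20934, 0.435387)  len=0.3932
  (v12,v16,v17) [+--] → (-1.1103, 1.20934, 0.435387)–(-1.1103, 0.853352, 0.335)  len=0.3699
  (v12,v17,v13) [+-+] → (-1.1103, 0.853352, 0.335)–(-1.1103, 0.853352, 0.171951)  len=0.1630
  (v13,v17,v18) [+--] → (-1.1103, 0.853352, 0.171951)–(-1.1103, 0.853352, -0.335)  len=0.5070
  (v13,v18,v14) [+-+] → (-1.1103, 0.853352, -0.335)–(-1.1103, 1.06081, -0.393504)  len=0.2155
  (v14,v18,v19) [+--] → (-1.1103, 1.06081, -0.393504)–(-1.1103, 1.58775, -0.5421)  len=0.5475
  (v14,v19,v10) [+-+] → (-1.1103, 1.58775, -0.5421)–(-1.1103, 1.86081, -0.215945)  len=0.4254
  (v10,v19,v15) [+--] → (-1.1103, 1.86081, -0.215945)–(-1.1103, 2.04162, 0)  len=0.2816
  (v20,v25,v21) [-+-] → (-1.1103, -2.04162, 0)–(-1.1103, -1.86081, 0.215945)  len=0.2816
  (v21,v25,v26) [-++] → (-1.1103, -1.86081, 0.215945)–(-1.1103, -1.58775, 0.5421)  len=0.4254
  (v21,v26,v22) [-+-] → (-1.1103, -1.58775, 0.5421)–(-1.1103, -1.06081, 0.393504)  len=0.5475
  (v22,v26,v27) [-++] → (-1.1103, -1.06081, 0.393504)–(-1.1103, -0.853352, 0.335)  len=0.2155
  (v22,v27,v23) [-+-] → (-1.1103, -0.853352, 0.335)–(-1.1103, -0.853352, -0.171951)  len=0.5070
  (v23,v27,v28) [-++] → (-1.1103, -0.853352, -0.171951)–(-1.1103, -0.853352, -0.335)  len=0.1630
  (v23,v28,v24) [-+-] → (-1.1103, -0.853352, -0.335)–(-1.1103, -1.20934, -0.435387)  len=0.3699
  (v24,v28,v29) [-++] → (-1.1103, -1.20934, -0.435387)–(-1.1103, -1.58775, -0.5421)  len=0.3932
  (v24,v29,v20) [-+-] → (-1.1103, -1.58775, -0.5421)–(-1.1103, -1.74634, -0.352699)  len=0.2470
  (v20,v29,v25) [-++] → (-1.1103, -1.74634, -0.352699)–(-1.1103, -2.04162, 0)  len=0.4600

Chained into 2 loop(s):
  loop 1: 10 segments, perimeter = 3.6101
  loop 2: 10 segments, perimeter = 3.6101
Total perimeter = 7.220


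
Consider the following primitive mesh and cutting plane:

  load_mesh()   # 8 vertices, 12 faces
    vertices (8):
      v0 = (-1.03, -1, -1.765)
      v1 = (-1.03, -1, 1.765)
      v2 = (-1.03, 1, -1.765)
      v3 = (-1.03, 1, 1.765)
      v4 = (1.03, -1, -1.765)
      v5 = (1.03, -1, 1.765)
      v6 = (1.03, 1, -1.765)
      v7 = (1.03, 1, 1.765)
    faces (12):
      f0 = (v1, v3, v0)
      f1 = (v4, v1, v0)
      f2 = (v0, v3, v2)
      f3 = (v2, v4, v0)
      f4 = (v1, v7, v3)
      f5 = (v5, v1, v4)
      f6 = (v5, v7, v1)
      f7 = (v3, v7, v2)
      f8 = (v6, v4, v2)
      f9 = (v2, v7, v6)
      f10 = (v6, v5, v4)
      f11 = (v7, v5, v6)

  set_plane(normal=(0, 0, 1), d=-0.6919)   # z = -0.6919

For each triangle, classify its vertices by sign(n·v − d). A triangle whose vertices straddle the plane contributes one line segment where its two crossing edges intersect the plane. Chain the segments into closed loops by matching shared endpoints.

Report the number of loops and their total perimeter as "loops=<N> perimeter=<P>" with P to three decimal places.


loops=1 perimeter=8.120

Straddling triangles (8 of 12):
  (v1,v3,v0) [++-] → (-1.03, -0.392011, -0.6919)–(-1.03, -1, -0.6919)  len=0.6080
  (v4,v1,v0) [-+-] → (0.403772, -1, -0.6919)–(-1.03, -1, -0.6919)  len=1.4338
  (v0,v3,v2) [-+-] → (-1.03, -0.392011, -0.6919)–(-1.03, 1, -0.6919)  len=1.3920
  (v5,v1,v4) [++-] → (0.403772, -1, -0.6919)–(1.03, -1, -0.6919)  len=0.6262
  (v3,v7,v2) [++-] → (-0.403772, 1, -0.6919)–(-1.03, 1, -0.6919)  len=0.6262
  (v2,v7,v6) [-+-] → (-0.403772, 1, -0.6919)–(1.03, 1, -0.6919)  len=1.4338
  (v6,v5,v4) [-+-] → (1.03, 0.392011, -0.6919)–(1.03, -1, -0.6919)  len=1.3920
  (v7,v5,v6) [++-] → (1.03, 0.392011, -0.6919)–(1.03, 1, -0.6919)  len=0.6080

Chained into 1 loop(s):
  loop 1: 8 segments, perimeter = 8.1200
Total perimeter = 8.120


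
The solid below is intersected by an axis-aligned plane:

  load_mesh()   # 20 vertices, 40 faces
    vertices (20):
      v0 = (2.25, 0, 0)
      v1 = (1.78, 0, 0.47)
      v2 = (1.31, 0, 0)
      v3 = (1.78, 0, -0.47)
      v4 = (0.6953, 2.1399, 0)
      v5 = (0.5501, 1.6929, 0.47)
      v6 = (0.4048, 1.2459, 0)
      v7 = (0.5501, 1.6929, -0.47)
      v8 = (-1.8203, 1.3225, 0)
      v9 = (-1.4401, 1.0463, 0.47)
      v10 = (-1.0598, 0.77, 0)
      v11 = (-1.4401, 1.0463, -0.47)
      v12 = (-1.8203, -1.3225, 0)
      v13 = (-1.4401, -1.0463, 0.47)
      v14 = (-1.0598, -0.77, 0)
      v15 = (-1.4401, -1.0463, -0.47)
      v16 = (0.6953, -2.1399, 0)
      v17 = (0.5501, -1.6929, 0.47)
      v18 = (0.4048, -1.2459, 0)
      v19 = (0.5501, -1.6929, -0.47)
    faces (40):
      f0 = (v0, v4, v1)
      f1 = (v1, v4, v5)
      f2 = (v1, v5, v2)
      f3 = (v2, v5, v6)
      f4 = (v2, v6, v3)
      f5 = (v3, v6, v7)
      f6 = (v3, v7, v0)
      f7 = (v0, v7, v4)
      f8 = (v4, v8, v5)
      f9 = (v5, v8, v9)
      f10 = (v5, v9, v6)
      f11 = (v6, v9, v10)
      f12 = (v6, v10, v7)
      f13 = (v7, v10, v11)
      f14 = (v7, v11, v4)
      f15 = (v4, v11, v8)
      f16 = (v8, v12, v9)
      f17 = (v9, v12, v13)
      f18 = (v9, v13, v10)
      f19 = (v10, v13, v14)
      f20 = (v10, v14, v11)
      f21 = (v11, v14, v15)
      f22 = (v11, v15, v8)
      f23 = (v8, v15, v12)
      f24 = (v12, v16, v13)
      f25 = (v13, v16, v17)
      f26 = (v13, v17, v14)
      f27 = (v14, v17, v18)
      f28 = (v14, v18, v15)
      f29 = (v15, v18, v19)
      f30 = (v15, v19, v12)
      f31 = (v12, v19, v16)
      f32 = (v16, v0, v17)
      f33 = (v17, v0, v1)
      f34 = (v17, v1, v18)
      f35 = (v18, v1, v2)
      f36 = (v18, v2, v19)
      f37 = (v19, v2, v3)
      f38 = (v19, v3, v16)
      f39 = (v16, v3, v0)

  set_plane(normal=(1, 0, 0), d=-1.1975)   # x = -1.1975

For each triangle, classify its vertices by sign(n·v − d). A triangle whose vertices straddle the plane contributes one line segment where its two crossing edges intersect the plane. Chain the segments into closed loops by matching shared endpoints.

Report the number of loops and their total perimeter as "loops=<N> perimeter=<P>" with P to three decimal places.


loops=1 perimeter=7.523

Straddling triangles (18 of 40):
  (v4,v8,v5) [+-+] → (-1.1975, 1.52487, 0)–(-1.1975, 1.41982, 0.123488)  len=0.1621
  (v5,v8,v9) [+--] → (-1.1975, 1.41982, 0.123488)–(-1.1975, 1.12512, 0.47)  len=0.4549
  (v5,v9,v6) [+-+] → (-1.1975, 1.12512, 0.47)–(-1.1975, 1.07255, 0.408196)  len=0.0811
  (v6,v9,v10) [+-+] → (-1.1975, 1.07255, 0.408196)–(-1.1975, 0.870043, 0.170179)  len=0.3125
  (v7,v10,v11) [++-] → (-1.1975, 0.870043, -0.170179)–(-1.1975, 1.12512, -0.47)  len=0.3936
  (v7,v11,v4) [+-+] → (-1.1975, 1.12512, -0.47)–(-1.1975, 1.17054, -0.416604)  len=0.0701
  (v4,v11,v8) [+--] → (-1.1975, 1.17054, -0.416604)–(-1.1975, 1.52487, 0)  len=0.5469
  (v9,v13,v10) [--+] → (-1.1975, 0.112349, 0.170179)–(-1.1975, 0.870043, 0.170179)  len=0.7577
  (v10,v13,v14) [+-+] → (-1.1975, 0.112349, 0.170179)–(-1.1975, -0.870043, 0.170179)  len=0.9824
  (v10,v14,v11) [++-] → (-1.1975, -0.112349, -0.170179)–(-1.1975, 0.870043, -0.170179)  len=0.9824
  (v11,v14,v15) [-+-] → (-1.1975, -0.112349, -0.170179)–(-1.1975, -0.870043, -0.170179)  len=0.7577
  (v12,v16,v13) [-+-] → (-1.1975, -1.52487, 0)–(-1.1975, -1.17054, 0.416604)  len=0.5469
  (v13,v16,v17) [-++] → (-1.1975, -1.17054, 0.416604)–(-1.1975, -1.12512, 0.47)  len=0.0701
  (v13,v17,v14) [-++] → (-1.1975, -1.12512, 0.47)–(-1.1975, -0.870043, 0.170179)  len=0.3936
  (v14,v18,v15) [++-] → (-1.1975, -1.07255, -0.408196)–(-1.1975, -0.870043, -0.170179)  len=0.3125
  (v15,v18,v19) [-++] → (-1.1975, -1.07255, -0.408196)–(-1.1975, -1.12512, -0.47)  len=0.0811
  (v15,v19,v12) [-+-] → (-1.1975, -1.12512, -0.47)–(-1.1975, -1.41982, -0.123488)  len=0.4549
  (v12,v19,v16) [-++] → (-1.1975, -1.41982, -0.123488)–(-1.1975, -1.52487, 0)  len=0.1621

Chained into 1 loop(s):
  loop 1: 18 segments, perimeter = 7.5228
Total perimeter = 7.523


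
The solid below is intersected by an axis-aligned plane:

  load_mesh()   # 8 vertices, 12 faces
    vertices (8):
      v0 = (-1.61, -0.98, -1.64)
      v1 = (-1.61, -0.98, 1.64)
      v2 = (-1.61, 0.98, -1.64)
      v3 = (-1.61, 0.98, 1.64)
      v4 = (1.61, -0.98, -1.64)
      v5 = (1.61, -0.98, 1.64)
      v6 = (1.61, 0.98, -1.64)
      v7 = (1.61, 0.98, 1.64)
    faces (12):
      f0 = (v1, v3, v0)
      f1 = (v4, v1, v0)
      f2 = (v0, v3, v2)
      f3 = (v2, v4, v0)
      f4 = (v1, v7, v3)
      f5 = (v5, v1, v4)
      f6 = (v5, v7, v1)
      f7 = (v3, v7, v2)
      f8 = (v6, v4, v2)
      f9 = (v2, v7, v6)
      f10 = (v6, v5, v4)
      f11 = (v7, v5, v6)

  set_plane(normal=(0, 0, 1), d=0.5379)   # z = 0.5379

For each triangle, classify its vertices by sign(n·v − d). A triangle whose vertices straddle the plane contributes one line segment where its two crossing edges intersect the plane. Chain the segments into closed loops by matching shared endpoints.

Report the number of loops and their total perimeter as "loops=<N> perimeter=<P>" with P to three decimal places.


loops=1 perimeter=10.360

Straddling triangles (8 of 12):
  (v1,v3,v0) [++-] → (-1.61, 0.321428, 0.5379)–(-1.61, -0.98, 0.5379)  len=1.3014
  (v4,v1,v0) [-+-] → (-0.52806, -0.98, 0.5379)–(-1.61, -0.98, 0.5379)  len=1.0819
  (v0,v3,v2) [-+-] → (-1.61, 0.321428, 0.5379)–(-1.61, 0.98, 0.5379)  len=0.6586
  (v5,v1,v4) [++-] → (-0.52806, -0.98, 0.5379)–(1.61, -0.98, 0.5379)  len=2.1381
  (v3,v7,v2) [++-] → (0.52806, 0.98, 0.5379)–(-1.61, 0.98, 0.5379)  len=2.1381
  (v2,v7,v6) [-+-] → (0.52806, 0.98, 0.5379)–(1.61, 0.98, 0.5379)  len=1.0819
  (v6,v5,v4) [-+-] → (1.61, -0.321428, 0.5379)–(1.61, -0.98, 0.5379)  len=0.6586
  (v7,v5,v6) [++-] → (1.61, -0.321428, 0.5379)–(1.61, 0.98, 0.5379)  len=1.3014

Chained into 1 loop(s):
  loop 1: 8 segments, perimeter = 10.3600
Total perimeter = 10.360


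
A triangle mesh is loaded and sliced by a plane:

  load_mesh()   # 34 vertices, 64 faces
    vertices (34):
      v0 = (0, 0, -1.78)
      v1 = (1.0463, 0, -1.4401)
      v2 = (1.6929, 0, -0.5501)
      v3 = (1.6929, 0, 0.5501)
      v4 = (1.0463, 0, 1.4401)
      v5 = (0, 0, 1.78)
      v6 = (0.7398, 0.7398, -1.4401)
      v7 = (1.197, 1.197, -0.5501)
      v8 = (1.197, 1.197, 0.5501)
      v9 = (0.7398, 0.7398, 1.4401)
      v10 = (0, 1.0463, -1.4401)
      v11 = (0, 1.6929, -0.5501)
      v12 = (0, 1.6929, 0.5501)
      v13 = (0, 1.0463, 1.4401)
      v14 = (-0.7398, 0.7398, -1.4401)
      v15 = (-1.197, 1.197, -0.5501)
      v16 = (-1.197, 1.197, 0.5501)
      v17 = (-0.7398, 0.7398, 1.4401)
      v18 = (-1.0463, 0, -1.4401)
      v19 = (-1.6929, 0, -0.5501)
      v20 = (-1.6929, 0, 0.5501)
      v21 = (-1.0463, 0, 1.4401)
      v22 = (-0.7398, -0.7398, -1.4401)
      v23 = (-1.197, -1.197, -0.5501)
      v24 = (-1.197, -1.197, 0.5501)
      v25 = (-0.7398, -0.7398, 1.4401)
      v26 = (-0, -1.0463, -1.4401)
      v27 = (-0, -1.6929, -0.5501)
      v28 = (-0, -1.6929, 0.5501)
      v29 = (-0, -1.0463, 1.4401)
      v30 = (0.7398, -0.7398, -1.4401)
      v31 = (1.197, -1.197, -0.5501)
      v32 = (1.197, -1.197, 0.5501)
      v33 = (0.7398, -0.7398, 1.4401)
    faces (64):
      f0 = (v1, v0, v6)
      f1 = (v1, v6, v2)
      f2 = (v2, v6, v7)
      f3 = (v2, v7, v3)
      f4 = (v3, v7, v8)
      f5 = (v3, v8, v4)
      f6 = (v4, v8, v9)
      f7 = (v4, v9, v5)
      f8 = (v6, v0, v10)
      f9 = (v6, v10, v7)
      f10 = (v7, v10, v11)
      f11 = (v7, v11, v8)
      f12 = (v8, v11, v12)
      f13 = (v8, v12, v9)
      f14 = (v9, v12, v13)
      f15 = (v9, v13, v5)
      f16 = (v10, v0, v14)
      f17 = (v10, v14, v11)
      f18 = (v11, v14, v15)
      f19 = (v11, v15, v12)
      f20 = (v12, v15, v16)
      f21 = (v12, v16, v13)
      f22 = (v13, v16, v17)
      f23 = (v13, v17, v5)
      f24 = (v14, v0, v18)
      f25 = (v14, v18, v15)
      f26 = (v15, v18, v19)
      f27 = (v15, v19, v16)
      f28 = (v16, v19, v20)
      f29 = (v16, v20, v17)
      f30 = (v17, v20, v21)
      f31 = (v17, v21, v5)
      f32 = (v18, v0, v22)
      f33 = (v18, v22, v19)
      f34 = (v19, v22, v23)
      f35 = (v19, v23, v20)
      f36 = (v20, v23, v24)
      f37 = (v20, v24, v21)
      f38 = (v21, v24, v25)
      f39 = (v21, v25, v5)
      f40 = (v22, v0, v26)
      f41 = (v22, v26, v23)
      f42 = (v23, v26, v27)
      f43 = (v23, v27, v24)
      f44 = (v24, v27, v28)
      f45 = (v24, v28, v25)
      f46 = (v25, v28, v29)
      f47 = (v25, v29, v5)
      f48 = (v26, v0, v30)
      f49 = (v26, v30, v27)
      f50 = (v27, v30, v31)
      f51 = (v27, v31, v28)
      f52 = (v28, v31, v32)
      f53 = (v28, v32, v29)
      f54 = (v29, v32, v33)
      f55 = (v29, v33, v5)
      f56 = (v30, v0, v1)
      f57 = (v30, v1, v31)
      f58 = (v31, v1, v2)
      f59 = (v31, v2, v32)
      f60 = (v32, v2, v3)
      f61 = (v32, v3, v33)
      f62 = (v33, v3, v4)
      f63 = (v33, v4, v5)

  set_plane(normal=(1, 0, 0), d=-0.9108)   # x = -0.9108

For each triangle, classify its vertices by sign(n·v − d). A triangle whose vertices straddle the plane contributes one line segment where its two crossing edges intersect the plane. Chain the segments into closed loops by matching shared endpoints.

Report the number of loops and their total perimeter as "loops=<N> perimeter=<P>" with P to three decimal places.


loops=1 perimeter=8.963

Straddling triangles (20 of 64):
  (v11,v14,v15) [++-] → (-0.9108, 0.9108, -1.10723)–(-0.9108, 1.31557, -0.5501)  len=0.6886
  (v11,v15,v12) [+-+] → (-0.9108, 1.31557, -0.5501)–(-0.9108, 1.31557, -0.287045)  len=0.2631
  (v12,v15,v16) [+--] → (-0.9108, 1.31557, -0.287045)–(-0.9108, 1.31557, 0.5501)  len=0.8371
  (v12,v16,v13) [+-+] → (-0.9108, 1.31557, 0.5501)–(-0.9108, 1.16097, 0.762897)  len=0.2630
  (v13,v16,v17) [+-+] → (-0.9108, 1.16097, 0.762897)–(-0.9108, 0.9108, 1.10723)  len=0.4256
  (v14,v0,v18) [++-] → (-0.9108, 0, -1.48412)–(-0.9108, 0.327057, -1.4401)  len=0.3300
  (v14,v18,v15) [+--] → (-0.9108, 0.327057, -1.4401)–(-0.9108, 0.9108, -1.10723)  len=0.6720
  (v16,v20,v17) [--+] → (-0.9108, 0.607069, 1.28042)–(-0.9108, 0.9108, 1.10723)  len=0.3496
  (v17,v20,v21) [+--] → (-0.9108, 0.607069, 1.28042)–(-0.9108, 0.327057, 1.4401)  len=0.3223
  (v17,v21,v5) [+-+] → (-0.9108, 0.327057, 1.4401)–(-0.9108, 0, 1.48412)  len=0.3300
  (v18,v0,v22) [-++] → (-0.9108, 0, -1.48412)–(-0.9108, -0.327057, -1.4401)  len=0.3300
  (v18,v22,v19) [-+-] → (-0.9108, -0.327057, -1.4401)–(-0.9108, -0.607069, -1.28042)  len=0.3223
  (v19,v22,v23) [-+-] → (-0.9108, -0.607069, -1.28042)–(-0.9108, -0.9108, -1.10723)  len=0.3496
  (v21,v24,v25) [--+] → (-0.9108, -0.9108, 1.10723)–(-0.9108, -0.327057, 1.4401)  len=0.6720
  (v21,v25,v5) [-++] → (-0.9108, -0.327057, 1.4401)–(-0.9108, 0, 1.48412)  len=0.3300
  (v22,v26,v23) [++-] → (-0.9108, -1.16097, -0.762897)–(-0.9108, -0.9108, -1.10723)  len=0.4256
  (v23,v26,v27) [-++] → (-0.9108, -1.16097, -0.762897)–(-0.9108, -1.31557, -0.5501)  len=0.2630
  (v23,v27,v24) [-+-] → (-0.9108, -1.31557, -0.5501)–(-0.9108, -1.31557, 0.287045)  len=0.8371
  (v24,v27,v28) [-++] → (-0.9108, -1.31557, 0.287045)–(-0.9108, -1.31557, 0.5501)  len=0.2631
  (v24,v28,v25) [-++] → (-0.9108, -1.31557, 0.5501)–(-0.9108, -0.9108, 1.10723)  len=0.6886

Chained into 1 loop(s):
  loop 1: 20 segments, perimeter = 8.9629
Total perimeter = 8.963


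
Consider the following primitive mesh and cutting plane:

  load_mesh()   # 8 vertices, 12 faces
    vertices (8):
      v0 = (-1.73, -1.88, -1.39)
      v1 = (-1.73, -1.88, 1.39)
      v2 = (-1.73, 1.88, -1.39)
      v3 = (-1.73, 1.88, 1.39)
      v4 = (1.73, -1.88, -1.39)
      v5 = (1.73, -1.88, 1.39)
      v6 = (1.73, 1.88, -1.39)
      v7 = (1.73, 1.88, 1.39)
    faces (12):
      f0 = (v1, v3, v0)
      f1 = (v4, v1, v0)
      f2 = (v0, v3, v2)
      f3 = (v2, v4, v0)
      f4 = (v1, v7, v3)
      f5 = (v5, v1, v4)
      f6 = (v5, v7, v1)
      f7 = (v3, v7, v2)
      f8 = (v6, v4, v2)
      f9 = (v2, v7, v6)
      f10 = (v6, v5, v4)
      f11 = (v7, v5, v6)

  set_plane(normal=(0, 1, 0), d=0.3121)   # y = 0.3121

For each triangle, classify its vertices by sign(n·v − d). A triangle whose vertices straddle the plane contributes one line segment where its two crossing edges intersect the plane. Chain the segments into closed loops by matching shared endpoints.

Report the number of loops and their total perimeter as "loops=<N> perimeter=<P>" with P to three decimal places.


Straddling triangles (8 of 12):
  (v1,v3,v0) [-+-] → (-1.73, 0.3121, 1.39)–(-1.73, 0.3121, 0.230755)  len=1.1592
  (v0,v3,v2) [-++] → (-1.73, 0.3121, 0.230755)–(-1.73, 0.3121, -1.39)  len=1.6208
  (v2,v4,v0) [+--] → (-0.287198, 0.3121, -1.39)–(-1.73, 0.3121, -1.39)  len=1.4428
  (v1,v7,v3) [-++] → (0.287198, 0.3121, 1.39)–(-1.73, 0.3121, 1.39)  len=2.0172
  (v5,v7,v1) [-+-] → (1.73, 0.3121, 1.39)–(0.287198, 0.3121, 1.39)  len=1.4428
  (v6,v4,v2) [+-+] → (1.73, 0.3121, -1.39)–(-0.287198, 0.3121, -1.39)  len=2.0172
  (v6,v5,v4) [+--] → (1.73, 0.3121, -0.230755)–(1.73, 0.3121, -1.39)  len=1.1592
  (v7,v5,v6) [+-+] → (1.73, 0.3121, 1.39)–(1.73, 0.3121, -0.230755)  len=1.6208

Chained into 1 loop(s):
  loop 1: 8 segments, perimeter = 12.4800
Total perimeter = 12.480

loops=1 perimeter=12.480


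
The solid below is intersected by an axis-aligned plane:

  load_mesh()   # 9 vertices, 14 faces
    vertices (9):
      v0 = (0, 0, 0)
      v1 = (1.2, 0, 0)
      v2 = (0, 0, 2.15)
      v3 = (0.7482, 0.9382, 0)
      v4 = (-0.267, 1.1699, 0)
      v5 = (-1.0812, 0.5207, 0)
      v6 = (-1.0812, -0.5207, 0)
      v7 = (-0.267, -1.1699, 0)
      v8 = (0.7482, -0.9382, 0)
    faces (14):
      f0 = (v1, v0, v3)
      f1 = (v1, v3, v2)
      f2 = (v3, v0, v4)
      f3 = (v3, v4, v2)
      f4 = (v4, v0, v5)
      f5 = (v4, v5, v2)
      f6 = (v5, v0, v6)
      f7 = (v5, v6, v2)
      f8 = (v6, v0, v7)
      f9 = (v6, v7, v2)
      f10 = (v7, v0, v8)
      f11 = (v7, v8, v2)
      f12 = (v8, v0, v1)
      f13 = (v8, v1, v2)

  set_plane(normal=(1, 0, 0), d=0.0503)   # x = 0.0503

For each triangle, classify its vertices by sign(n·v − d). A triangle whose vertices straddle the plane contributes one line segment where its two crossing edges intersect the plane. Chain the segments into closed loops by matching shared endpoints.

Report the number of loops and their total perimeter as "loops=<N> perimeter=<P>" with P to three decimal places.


loops=1 perimeter=6.875

Straddling triangles (8 of 14):
  (v1,v0,v3) [+-+] → (0.0503, 0, 0)–(0.0503, 0.0630733, 0)  len=0.0631
  (v1,v3,v2) [++-] → (0.0503, 0.0630733, 2.00546)–(0.0503, 0, 2.05988)  len=0.0833
  (v3,v0,v4) [+--] → (0.0503, 0.0630733, 0)–(0.0503, 1.09748, 0)  len=1.0344
  (v3,v4,v2) [+--] → (0.0503, 1.09748, 0)–(0.0503, 0.0630733, 2.00546)  len=2.2565
  (v7,v0,v8) [--+] → (0.0503, -0.0630733, 0)–(0.0503, -1.09748, 0)  len=1.0344
  (v7,v8,v2) [-+-] → (0.0503, -1.09748, 0)–(0.0503, -0.0630733, 2.00546)  len=2.2565
  (v8,v0,v1) [+-+] → (0.0503, -0.0630733, 0)–(0.0503, 0, 0)  len=0.0631
  (v8,v1,v2) [++-] → (0.0503, 0, 2.05988)–(0.0503, -0.0630733, 2.00546)  len=0.0833

Chained into 1 loop(s):
  loop 1: 8 segments, perimeter = 6.8746
Total perimeter = 6.875


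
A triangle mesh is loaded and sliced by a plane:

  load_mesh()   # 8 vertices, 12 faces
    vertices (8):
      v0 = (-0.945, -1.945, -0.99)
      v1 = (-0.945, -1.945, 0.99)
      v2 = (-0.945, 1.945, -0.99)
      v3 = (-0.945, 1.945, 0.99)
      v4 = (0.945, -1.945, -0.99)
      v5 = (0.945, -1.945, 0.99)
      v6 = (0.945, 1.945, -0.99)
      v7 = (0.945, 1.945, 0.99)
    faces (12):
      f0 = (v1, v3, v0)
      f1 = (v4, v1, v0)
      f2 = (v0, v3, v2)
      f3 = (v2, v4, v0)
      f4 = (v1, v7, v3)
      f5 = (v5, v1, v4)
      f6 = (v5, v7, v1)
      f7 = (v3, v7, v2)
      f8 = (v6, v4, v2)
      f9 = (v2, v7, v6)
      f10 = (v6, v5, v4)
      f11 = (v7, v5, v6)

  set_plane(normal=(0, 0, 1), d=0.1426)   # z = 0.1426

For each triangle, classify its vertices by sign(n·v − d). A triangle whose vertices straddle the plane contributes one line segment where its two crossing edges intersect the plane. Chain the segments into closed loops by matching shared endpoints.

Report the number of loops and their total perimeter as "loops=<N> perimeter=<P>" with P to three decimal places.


loops=1 perimeter=11.560

Straddling triangles (8 of 12):
  (v1,v3,v0) [++-] → (-0.945, 0.280159, 0.1426)–(-0.945, -1.945, 0.1426)  len=2.2252
  (v4,v1,v0) [-+-] → (-0.136118, -1.945, 0.1426)–(-0.945, -1.945, 0.1426)  len=0.8089
  (v0,v3,v2) [-+-] → (-0.945, 0.280159, 0.1426)–(-0.945, 1.945, 0.1426)  len=1.6648
  (v5,v1,v4) [++-] → (-0.136118, -1.945, 0.1426)–(0.945, -1.945, 0.1426)  len=1.0811
  (v3,v7,v2) [++-] → (0.136118, 1.945, 0.1426)–(-0.945, 1.945, 0.1426)  len=1.0811
  (v2,v7,v6) [-+-] → (0.136118, 1.945, 0.1426)–(0.945, 1.945, 0.1426)  len=0.8089
  (v6,v5,v4) [-+-] → (0.945, -0.280159, 0.1426)–(0.945, -1.945, 0.1426)  len=1.6648
  (v7,v5,v6) [++-] → (0.945, -0.280159, 0.1426)–(0.945, 1.945, 0.1426)  len=2.2252

Chained into 1 loop(s):
  loop 1: 8 segments, perimeter = 11.5600
Total perimeter = 11.560


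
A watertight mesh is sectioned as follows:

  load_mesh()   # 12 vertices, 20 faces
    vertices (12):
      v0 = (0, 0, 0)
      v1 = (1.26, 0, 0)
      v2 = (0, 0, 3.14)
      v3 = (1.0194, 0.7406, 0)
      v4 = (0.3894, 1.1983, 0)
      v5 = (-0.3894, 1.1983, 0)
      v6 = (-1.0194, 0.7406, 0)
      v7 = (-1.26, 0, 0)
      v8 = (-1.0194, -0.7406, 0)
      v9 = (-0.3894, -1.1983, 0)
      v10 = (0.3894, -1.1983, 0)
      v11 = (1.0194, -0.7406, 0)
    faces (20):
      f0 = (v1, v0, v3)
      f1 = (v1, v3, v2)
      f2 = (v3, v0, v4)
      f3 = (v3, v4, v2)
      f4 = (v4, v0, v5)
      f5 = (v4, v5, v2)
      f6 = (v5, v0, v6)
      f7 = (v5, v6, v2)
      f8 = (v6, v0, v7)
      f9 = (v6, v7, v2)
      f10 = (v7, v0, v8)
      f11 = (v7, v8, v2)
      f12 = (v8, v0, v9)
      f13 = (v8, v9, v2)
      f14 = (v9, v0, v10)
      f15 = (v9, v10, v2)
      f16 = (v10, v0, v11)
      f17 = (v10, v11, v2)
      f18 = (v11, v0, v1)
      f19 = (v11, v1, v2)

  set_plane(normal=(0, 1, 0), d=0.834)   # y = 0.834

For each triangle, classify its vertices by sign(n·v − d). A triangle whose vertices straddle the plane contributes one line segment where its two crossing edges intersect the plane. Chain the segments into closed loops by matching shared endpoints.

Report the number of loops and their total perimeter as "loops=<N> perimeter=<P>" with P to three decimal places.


loops=1 perimeter=4.600

Straddling triangles (6 of 20):
  (v3,v0,v4) [--+] → (0.271017, 0.834, 0)–(0.89084, 0.834, 0)  len=0.6198
  (v3,v4,v2) [-+-] → (0.89084, 0.834, 0)–(0.271017, 0.834, 0.954604)  len=1.1382
  (v4,v0,v5) [+-+] → (0.271017, 0.834, 0)–(-0.271017, 0.834, 0)  len=0.5420
  (v4,v5,v2) [++-] → (-0.271017, 0.834, 0.954604)–(0.271017, 0.834, 0.954604)  len=0.5420
  (v5,v0,v6) [+--] → (-0.271017, 0.834, 0)–(-0.89084, 0.834, 0)  len=0.6198
  (v5,v6,v2) [+--] → (-0.89084, 0.834, 0)–(-0.271017, 0.834, 0.954604)  len=1.1382

Chained into 1 loop(s):
  loop 1: 6 segments, perimeter = 4.6001
Total perimeter = 4.600


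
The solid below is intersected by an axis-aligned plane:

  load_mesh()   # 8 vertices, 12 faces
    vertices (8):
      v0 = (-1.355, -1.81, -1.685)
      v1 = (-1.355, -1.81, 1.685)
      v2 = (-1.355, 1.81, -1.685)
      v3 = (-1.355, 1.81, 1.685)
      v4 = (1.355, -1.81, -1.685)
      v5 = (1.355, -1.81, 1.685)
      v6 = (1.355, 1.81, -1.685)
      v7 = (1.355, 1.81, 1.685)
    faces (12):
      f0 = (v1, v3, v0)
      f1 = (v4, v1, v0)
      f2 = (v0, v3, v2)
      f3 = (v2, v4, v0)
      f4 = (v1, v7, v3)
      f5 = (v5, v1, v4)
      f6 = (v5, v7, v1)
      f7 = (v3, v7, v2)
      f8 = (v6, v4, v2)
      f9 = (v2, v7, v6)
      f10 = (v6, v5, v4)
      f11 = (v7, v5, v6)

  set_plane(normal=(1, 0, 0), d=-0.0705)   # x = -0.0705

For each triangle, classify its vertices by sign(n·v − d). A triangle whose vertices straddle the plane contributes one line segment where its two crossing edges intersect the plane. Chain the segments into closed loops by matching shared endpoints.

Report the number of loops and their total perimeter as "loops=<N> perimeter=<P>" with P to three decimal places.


loops=1 perimeter=13.980

Straddling triangles (8 of 12):
  (v4,v1,v0) [+--] → (-0.0705, -1.81, 0.0876697)–(-0.0705, -1.81, -1.685)  len=1.7727
  (v2,v4,v0) [-+-] → (-0.0705, 0.0941734, -1.685)–(-0.0705, -1.81, -1.685)  len=1.9042
  (v1,v7,v3) [-+-] → (-0.0705, -0.0941734, 1.685)–(-0.0705, 1.81, 1.685)  len=1.9042
  (v5,v1,v4) [+-+] → (-0.0705, -1.81, 1.685)–(-0.0705, -1.81, 0.0876697)  len=1.5973
  (v5,v7,v1) [++-] → (-0.0705, -0.0941734, 1.685)–(-0.0705, -1.81, 1.685)  len=1.7158
  (v3,v7,v2) [-+-] → (-0.0705, 1.81, 1.685)–(-0.0705, 1.81, -0.0876697)  len=1.7727
  (v6,v4,v2) [++-] → (-0.0705, 0.0941734, -1.685)–(-0.0705, 1.81, -1.685)  len=1.7158
  (v2,v7,v6) [-++] → (-0.0705, 1.81, -0.0876697)–(-0.0705, 1.81, -1.685)  len=1.5973

Chained into 1 loop(s):
  loop 1: 8 segments, perimeter = 13.9800
Total perimeter = 13.980


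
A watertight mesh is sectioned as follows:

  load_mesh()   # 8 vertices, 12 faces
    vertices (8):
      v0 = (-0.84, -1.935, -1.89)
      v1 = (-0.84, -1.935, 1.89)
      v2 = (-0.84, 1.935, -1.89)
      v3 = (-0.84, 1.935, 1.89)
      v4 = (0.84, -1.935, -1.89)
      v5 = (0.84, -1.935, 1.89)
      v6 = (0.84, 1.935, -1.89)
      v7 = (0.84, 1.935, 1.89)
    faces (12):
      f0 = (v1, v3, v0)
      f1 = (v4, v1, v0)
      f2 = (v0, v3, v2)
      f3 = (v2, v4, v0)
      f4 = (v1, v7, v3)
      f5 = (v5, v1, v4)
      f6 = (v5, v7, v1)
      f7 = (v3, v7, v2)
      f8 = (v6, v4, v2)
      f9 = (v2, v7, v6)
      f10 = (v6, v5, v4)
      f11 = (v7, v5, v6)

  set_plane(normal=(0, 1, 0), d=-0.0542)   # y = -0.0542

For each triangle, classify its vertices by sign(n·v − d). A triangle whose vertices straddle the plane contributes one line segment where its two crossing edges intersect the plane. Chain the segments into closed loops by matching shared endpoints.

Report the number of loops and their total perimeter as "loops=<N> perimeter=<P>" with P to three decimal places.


Straddling triangles (8 of 12):
  (v1,v3,v0) [-+-] → (-0.84, -0.0542, 1.89)–(-0.84, -0.0542, -0.0529395)  len=1.9429
  (v0,v3,v2) [-++] → (-0.84, -0.0542, -0.0529395)–(-0.84, -0.0542, -1.89)  len=1.8371
  (v2,v4,v0) [+--] → (0.0235287, -0.0542, -1.89)–(-0.84, -0.0542, -1.89)  len=0.8635
  (v1,v7,v3) [-++] → (-0.0235287, -0.0542, 1.89)–(-0.84, -0.0542, 1.89)  len=0.8165
  (v5,v7,v1) [-+-] → (0.84, -0.0542, 1.89)–(-0.0235287, -0.0542, 1.89)  len=0.8635
  (v6,v4,v2) [+-+] → (0.84, -0.0542, -1.89)–(0.0235287, -0.0542, -1.89)  len=0.8165
  (v6,v5,v4) [+--] → (0.84, -0.0542, 0.0529395)–(0.84, -0.0542, -1.89)  len=1.9429
  (v7,v5,v6) [+-+] → (0.84, -0.0542, 1.89)–(0.84, -0.0542, 0.0529395)  len=1.8371

Chained into 1 loop(s):
  loop 1: 8 segments, perimeter = 10.9200
Total perimeter = 10.920

loops=1 perimeter=10.920


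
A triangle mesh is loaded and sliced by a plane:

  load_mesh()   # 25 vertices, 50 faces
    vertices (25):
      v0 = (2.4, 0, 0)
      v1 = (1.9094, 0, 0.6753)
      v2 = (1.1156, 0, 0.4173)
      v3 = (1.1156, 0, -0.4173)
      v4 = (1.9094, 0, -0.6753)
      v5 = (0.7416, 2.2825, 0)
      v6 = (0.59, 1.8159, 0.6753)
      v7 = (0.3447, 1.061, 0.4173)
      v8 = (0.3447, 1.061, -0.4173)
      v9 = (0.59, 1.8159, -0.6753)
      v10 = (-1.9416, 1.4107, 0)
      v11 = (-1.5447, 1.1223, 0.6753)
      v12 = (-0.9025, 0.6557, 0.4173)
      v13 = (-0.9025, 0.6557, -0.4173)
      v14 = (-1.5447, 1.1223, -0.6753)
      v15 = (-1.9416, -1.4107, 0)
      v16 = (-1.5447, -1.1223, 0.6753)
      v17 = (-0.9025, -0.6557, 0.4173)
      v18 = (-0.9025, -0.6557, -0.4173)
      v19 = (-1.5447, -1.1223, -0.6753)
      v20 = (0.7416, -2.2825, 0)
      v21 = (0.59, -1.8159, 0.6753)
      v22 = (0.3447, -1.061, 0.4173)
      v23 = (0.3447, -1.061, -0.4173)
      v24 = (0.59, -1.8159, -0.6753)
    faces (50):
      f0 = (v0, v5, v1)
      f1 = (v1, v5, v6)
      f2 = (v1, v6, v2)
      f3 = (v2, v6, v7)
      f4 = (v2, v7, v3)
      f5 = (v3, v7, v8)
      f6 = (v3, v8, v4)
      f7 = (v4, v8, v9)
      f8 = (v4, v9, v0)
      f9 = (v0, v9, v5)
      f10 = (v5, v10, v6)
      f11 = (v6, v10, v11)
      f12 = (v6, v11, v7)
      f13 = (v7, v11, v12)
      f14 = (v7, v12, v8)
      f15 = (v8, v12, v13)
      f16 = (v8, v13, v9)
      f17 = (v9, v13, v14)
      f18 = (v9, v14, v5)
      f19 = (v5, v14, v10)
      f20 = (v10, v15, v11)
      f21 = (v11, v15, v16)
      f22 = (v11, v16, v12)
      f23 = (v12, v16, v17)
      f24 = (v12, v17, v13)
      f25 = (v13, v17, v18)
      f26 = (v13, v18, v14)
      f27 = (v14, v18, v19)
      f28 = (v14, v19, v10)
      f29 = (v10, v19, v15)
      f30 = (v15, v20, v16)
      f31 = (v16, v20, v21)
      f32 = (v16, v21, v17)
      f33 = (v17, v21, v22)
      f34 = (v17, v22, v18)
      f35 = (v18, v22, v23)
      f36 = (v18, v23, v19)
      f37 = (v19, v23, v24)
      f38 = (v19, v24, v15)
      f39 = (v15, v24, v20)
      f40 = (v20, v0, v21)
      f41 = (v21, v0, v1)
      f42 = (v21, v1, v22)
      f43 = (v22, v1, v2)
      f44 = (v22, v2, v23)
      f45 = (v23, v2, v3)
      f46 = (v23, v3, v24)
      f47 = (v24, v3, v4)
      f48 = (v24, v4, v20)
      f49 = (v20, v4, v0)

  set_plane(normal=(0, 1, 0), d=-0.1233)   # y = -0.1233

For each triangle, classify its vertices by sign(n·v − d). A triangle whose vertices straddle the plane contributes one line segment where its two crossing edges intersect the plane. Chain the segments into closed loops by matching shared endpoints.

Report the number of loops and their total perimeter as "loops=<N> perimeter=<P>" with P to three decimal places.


loops=2 perimeter=7.959

Straddling triangles (20 of 50):
  (v10,v15,v11) [+-+] → (-1.9416, -0.1233, 0)–(-1.73988, -0.1233, 0.343222)  len=0.3981
  (v11,v15,v16) [+--] → (-1.73988, -0.1233, 0.343222)–(-1.5447, -0.1233, 0.6753)  len=0.3852
  (v11,v16,v12) [+-+] → (-1.5447, -0.1233, 0.6753)–(-1.18387, -0.1233, 0.530338)  len=0.3889
  (v12,v16,v17) [+--] → (-1.18387, -0.1233, 0.530338)–(-0.9025, -0.1233, 0.4173)  len=0.3032
  (v12,v17,v13) [+-+] → (-0.9025, -0.1233, 0.4173)–(-0.9025, -0.1233, 0.0784705)  len=0.3388
  (v13,v17,v18) [+--] → (-0.9025, -0.1233, 0.0784705)–(-0.9025, -0.1233, -0.4173)  len=0.4958
  (v13,v18,v14) [+-+] → (-0.9025, -0.1233, -0.4173)–(-1.0948, -0.1233, -0.494555)  len=0.2072
  (v14,v18,v19) [+--] → (-1.0948, -0.1233, -0.494555)–(-1.5447, -0.1233, -0.6753)  len=0.4849
  (v14,v19,v10) [+-+] → (-1.5447, -0.1233, -0.6753)–(-1.70123, -0.1233, -0.408966)  len=0.3089
  (v10,v19,v15) [+--] → (-1.70123, -0.1233, -0.408966)–(-1.9416, -0.1233, 0)  len=0.4744
  (v20,v0,v21) [-+-] → (2.31041, -0.1233, 0)–(2.2771, -0.1233, 0.045853)  len=0.0567
  (v21,v0,v1) [-++] → (2.2771, -0.1233, 0.045853)–(1.81981, -0.1233, 0.6753)  len=0.7780
  (v21,v1,v22) [-+-] → (1.81981, -0.1233, 0.6753)–(1.72756, -0.1233, 0.645318)  len=0.0970
  (v22,v1,v2) [-++] → (1.72756, -0.1233, 0.645318)–(1.02601, -0.1233, 0.4173)  len=0.7377
  (v22,v2,v23) [-+-] → (1.02601, -0.1233, 0.4173)–(1.02601, -0.1233, 0.32031)  len=0.0970
  (v23,v2,v3) [-++] → (1.02601, -0.1233, 0.32031)–(1.02601, -0.1233, -0.4173)  len=0.7376
  (v23,v3,v24) [-+-] → (1.02601, -0.1233, -0.4173)–(1.07991, -0.1233, -0.434818)  len=0.0567
  (v24,v3,v4) [-++] → (1.07991, -0.1233, -0.434818)–(1.81981, -0.1233, -0.6753)  len=0.7780
  (v24,v4,v20) [-+-] → (1.81981, -0.1233, -0.6753)–(1.84632, -0.1233, -0.63882)  len=0.0451
  (v20,v4,v0) [-++] → (1.84632, -0.1233, -0.63882)–(2.31041, -0.1233, 0)  len=0.7896

Chained into 2 loop(s):
  loop 1: 10 segments, perimeter = 3.7854
  loop 2: 10 segments, perimeter = 4.1733
Total perimeter = 7.959


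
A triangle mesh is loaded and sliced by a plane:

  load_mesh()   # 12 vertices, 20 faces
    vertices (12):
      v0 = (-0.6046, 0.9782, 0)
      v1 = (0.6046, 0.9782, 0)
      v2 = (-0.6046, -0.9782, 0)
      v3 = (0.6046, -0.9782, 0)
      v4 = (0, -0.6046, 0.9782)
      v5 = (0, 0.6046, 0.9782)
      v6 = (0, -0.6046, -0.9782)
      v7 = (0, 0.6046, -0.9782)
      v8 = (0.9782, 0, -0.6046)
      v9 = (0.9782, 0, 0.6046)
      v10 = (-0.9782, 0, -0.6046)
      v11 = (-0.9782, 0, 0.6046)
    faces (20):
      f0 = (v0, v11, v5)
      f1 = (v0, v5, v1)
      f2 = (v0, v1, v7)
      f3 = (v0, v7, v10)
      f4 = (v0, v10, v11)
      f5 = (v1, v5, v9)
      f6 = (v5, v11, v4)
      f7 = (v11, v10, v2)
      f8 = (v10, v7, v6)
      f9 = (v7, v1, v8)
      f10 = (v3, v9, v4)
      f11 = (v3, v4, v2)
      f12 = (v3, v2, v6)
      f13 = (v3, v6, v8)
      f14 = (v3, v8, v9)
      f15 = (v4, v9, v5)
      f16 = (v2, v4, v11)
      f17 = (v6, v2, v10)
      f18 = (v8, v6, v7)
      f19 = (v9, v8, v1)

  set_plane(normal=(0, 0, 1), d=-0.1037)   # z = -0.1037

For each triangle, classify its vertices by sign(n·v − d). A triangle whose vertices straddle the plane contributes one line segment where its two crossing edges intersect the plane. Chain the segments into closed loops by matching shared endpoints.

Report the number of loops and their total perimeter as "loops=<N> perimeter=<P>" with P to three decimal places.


loops=1 perimeter=6.357

Straddling triangles (10 of 20):
  (v0,v1,v7) [++-] → (0.540506, 0.938594, -0.1037)–(-0.540506, 0.938594, -0.1037)  len=1.0810
  (v0,v7,v10) [+--] → (-0.540506, 0.938594, -0.1037)–(-0.668679, 0.810421, -0.1037)  len=0.1813
  (v0,v10,v11) [+-+] → (-0.668679, 0.810421, -0.1037)–(-0.9782, 0, -0.1037)  len=0.8675
  (v11,v10,v2) [+-+] → (-0.9782, 0, -0.1037)–(-0.668679, -0.810421, -0.1037)  len=0.8675
  (v7,v1,v8) [-+-] → (0.540506, 0.938594, -0.1037)–(0.668679, 0.810421, -0.1037)  len=0.1813
  (v3,v2,v6) [++-] → (-0.540506, -0.938594, -0.1037)–(0.540506, -0.938594, -0.1037)  len=1.0810
  (v3,v6,v8) [+--] → (0.540506, -0.938594, -0.1037)–(0.668679, -0.810421, -0.1037)  len=0.1813
  (v3,v8,v9) [+-+] → (0.668679, -0.810421, -0.1037)–(0.9782, 0, -0.1037)  len=0.8675
  (v6,v2,v10) [-+-] → (-0.540506, -0.938594, -0.1037)–(-0.668679, -0.810421, -0.1037)  len=0.1813
  (v9,v8,v1) [+-+] → (0.9782, 0, -0.1037)–(0.668679, 0.810421, -0.1037)  len=0.8675

Chained into 1 loop(s):
  loop 1: 10 segments, perimeter = 6.3571
Total perimeter = 6.357


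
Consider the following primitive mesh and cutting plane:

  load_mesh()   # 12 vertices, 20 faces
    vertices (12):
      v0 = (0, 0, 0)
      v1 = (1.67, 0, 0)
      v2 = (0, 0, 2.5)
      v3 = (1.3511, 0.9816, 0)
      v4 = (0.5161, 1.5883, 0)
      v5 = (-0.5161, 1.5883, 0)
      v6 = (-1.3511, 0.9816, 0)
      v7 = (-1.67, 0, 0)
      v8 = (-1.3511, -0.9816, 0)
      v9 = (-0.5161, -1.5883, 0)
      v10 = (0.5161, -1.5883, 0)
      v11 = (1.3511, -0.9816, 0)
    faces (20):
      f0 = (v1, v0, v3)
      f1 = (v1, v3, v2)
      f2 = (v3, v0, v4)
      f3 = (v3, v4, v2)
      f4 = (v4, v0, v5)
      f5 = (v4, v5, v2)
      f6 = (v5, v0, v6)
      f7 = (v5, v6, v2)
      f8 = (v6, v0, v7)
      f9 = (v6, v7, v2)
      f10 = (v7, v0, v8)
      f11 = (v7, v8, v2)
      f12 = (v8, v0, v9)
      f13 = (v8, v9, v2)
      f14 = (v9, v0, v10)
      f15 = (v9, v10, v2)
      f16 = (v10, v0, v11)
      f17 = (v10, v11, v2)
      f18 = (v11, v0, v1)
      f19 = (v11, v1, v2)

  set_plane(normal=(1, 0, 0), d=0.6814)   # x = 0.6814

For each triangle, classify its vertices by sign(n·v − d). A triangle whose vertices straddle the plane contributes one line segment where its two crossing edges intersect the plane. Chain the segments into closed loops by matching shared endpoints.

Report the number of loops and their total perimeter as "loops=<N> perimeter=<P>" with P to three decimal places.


loops=1 perimeter=7.189

Straddling triangles (8 of 20):
  (v1,v0,v3) [+-+] → (0.6814, 0, 0)–(0.6814, 0.49505, 0)  len=0.4951
  (v1,v3,v2) [++-] → (0.6814, 0.49505, 1.23918)–(0.6814, 0, 1.47994)  len=0.5505
  (v3,v0,v4) [+--] → (0.6814, 0.49505, 0)–(0.6814, 1.4682, 0)  len=0.9731
  (v3,v4,v2) [+--] → (0.6814, 1.4682, 0)–(0.6814, 0.49505, 1.23918)  len=1.5756
  (v10,v0,v11) [--+] → (0.6814, -0.49505, 0)–(0.6814, -1.4682, 0)  len=0.9731
  (v10,v11,v2) [-+-] → (0.6814, -1.4682, 0)–(0.6814, -0.49505, 1.23918)  len=1.5756
  (v11,v0,v1) [+-+] → (0.6814, -0.49505, 0)–(0.6814, 0, 0)  len=0.4951
  (v11,v1,v2) [++-] → (0.6814, 0, 1.47994)–(0.6814, -0.49505, 1.23918)  len=0.5505

Chained into 1 loop(s):
  loop 1: 8 segments, perimeter = 7.1886
Total perimeter = 7.189
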